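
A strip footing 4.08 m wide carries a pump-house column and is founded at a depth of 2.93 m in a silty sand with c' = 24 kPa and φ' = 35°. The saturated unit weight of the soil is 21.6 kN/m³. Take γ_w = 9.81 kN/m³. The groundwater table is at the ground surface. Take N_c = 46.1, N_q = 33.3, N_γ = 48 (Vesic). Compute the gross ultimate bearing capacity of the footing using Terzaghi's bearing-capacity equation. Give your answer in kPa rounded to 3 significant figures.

With the water table at the surface the whole profile is submerged: γ' = 21.6 − 9.81 = 11.79 kN/m³, so q = γ'·D_f = 34.545 kPa; the same γ' applies in the ½γBN_γ term.
q_ult = c·N_c + q·N_q + 0.5·γ·B·N_γ
     = 24 × 46.1 + 34.545 × 33.3 + 0.5 × 11.79 × 4.08 × 48
     = 1106.4 + 1150.3 + 1154.5 = 3411.2 kPa.

q_ult ≈ 3410 kPa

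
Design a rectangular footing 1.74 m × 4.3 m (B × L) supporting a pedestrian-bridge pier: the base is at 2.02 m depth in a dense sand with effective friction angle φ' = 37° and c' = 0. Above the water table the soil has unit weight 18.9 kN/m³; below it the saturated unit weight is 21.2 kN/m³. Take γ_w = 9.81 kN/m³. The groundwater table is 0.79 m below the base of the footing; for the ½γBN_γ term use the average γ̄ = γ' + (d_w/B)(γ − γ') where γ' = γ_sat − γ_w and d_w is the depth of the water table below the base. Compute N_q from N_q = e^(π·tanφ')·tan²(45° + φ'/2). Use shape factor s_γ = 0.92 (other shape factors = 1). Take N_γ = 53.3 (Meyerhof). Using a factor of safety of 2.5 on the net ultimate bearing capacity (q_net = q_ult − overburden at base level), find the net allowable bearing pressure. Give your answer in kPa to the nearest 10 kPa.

q_all(net) ≈ 890 kPa

N_q = e^(π·tan37°)·tan²(63.5°) = 42.92.
Effective surcharge at the founding depth q = γ·D_f = 18.9 × 2.02 = 38.178 kPa.
With d_w = 0.79 m < B, γ̄ = 11.39 + (0.79/1.74) × (18.9 − 11.39) = 14.8 kN/m³.
q_ult = q·N_q + 0.5·γ·B·N_γ·s_γ
     = 38.178 × 42.92 + 0.5 × 14.8 × 1.74 × 53.3 × 0.92
     = 1638.6 + 631.38 = 2270 kPa.
q_net = 2270 − 38.178 = 2231.8 kPa.
q_all(net) = 2231.8 / 2.5 = 892.72 kPa.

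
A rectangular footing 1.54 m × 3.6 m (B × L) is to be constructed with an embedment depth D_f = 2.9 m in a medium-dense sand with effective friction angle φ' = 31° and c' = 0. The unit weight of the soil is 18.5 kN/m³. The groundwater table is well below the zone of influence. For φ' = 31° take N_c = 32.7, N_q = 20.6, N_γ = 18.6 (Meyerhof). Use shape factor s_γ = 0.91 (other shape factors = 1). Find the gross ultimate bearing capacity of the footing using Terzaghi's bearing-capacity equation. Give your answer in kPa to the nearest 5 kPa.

Effective surcharge at the founding depth q = γ·D_f = 18.5 × 2.9 = 53.65 kPa.
q_ult = q·N_q + 0.5·γ·B·N_γ·s_γ
     = 53.65 × 20.6 + 0.5 × 18.5 × 1.54 × 18.6 × 0.91
     = 1105.2 + 241.11 = 1346.3 kPa.

q_ult ≈ 1345 kPa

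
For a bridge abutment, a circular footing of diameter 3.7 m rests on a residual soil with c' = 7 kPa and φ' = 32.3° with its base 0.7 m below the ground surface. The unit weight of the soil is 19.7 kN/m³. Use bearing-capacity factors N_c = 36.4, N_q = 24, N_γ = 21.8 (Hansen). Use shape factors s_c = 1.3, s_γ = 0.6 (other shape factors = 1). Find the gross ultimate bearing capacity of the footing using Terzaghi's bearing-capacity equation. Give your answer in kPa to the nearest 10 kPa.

q_ult ≈ 1140 kPa

Overburden at base level: q = 19.7 × 0.7 = 13.79 kPa.
Cohesion term c·N_c·s_c = 7 × 36.4 × 1.3 = 331.24 kPa; surcharge term q·N_q = 13.79 × 24 = 330.96 kPa; self-weight term 0.5·γ·B·N_γ·s_γ = 0.5 × 19.7 × 3.7 × 21.8 × 0.6 = 476.7 kPa.
q_ult = 331.24 + 330.96 + 476.7 = 1138.9 kPa.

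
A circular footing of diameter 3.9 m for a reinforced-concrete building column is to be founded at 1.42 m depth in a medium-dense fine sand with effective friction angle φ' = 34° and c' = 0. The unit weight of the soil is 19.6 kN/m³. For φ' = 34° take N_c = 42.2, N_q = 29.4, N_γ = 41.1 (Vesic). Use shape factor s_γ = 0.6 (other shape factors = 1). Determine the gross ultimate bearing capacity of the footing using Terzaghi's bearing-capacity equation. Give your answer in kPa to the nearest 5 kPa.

q_ult ≈ 1760 kPa

Effective surcharge at the founding depth q = γ·D_f = 19.6 × 1.42 = 27.832 kPa.
q_ult = q·N_q + 0.5·γ·B·N_γ·s_γ
     = 27.832 × 29.4 + 0.5 × 19.6 × 3.9 × 41.1 × 0.6
     = 818.26 + 942.51 = 1760.8 kPa.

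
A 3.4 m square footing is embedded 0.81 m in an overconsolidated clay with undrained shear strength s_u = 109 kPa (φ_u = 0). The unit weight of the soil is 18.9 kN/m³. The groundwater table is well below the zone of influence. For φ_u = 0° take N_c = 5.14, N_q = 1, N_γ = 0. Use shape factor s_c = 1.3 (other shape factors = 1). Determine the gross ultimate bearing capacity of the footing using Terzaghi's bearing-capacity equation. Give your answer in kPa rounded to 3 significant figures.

q_ult ≈ 744 kPa

Effective surcharge at the founding depth q = γ·D_f = 18.9 × 0.81 = 15.309 kPa.
q_ult = c·N_c·s_c + q·N_q
     = 109 × 5.14 × 1.3 + 15.309 × 1
     = 728.34 + 15.309 = 743.65 kPa.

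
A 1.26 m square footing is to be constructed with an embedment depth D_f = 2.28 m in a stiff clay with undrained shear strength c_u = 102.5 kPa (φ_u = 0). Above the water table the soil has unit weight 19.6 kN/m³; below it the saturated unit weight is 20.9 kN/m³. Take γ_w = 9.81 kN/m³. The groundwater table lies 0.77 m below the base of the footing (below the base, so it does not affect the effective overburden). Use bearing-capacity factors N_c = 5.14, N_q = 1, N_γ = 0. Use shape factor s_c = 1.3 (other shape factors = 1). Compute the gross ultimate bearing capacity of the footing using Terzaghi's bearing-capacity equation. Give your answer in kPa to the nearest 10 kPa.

Overburden at base level: q = 19.6 × 2.28 = 44.688 kPa.
Cohesion term c·N_c·s_c = 102.5 × 5.14 × 1.3 = 684.91 kPa; surcharge term q·N_q = 44.688 × 1 = 44.688 kPa.
q_ult = 684.91 + 44.688 = 729.59 kPa.

q_ult ≈ 730 kPa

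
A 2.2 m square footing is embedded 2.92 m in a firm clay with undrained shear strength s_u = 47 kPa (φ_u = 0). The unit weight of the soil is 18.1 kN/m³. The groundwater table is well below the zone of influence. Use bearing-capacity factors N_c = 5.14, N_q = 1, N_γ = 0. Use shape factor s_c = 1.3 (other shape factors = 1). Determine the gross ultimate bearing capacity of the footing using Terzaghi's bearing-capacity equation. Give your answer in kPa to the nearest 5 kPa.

q = γ·D_f = 18.1 × 2.92 = 52.852 kPa.
c·N_c·s_c = 47 × 5.14 × 1.3 = 314.05 kPa
q·N_q = 52.852 × 1 = 52.852 kPa
q_ult = 314.05 + 52.852 = 366.91 kPa.

q_ult ≈ 365 kPa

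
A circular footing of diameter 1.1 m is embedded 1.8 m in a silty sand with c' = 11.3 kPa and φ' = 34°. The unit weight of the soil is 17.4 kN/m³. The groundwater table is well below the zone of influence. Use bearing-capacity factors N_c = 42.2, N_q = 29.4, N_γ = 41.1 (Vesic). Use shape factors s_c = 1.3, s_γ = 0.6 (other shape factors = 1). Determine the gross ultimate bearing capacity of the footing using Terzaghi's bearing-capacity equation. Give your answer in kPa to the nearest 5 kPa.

q_ult ≈ 1775 kPa

Overburden at base level: q = 17.4 × 1.8 = 31.32 kPa.
Cohesion term c·N_c·s_c = 11.3 × 42.2 × 1.3 = 619.92 kPa; surcharge term q·N_q = 31.32 × 29.4 = 920.81 kPa; self-weight term 0.5·γ·B·N_γ·s_γ = 0.5 × 17.4 × 1.1 × 41.1 × 0.6 = 236 kPa.
q_ult = 619.92 + 920.81 + 236 = 1776.7 kPa.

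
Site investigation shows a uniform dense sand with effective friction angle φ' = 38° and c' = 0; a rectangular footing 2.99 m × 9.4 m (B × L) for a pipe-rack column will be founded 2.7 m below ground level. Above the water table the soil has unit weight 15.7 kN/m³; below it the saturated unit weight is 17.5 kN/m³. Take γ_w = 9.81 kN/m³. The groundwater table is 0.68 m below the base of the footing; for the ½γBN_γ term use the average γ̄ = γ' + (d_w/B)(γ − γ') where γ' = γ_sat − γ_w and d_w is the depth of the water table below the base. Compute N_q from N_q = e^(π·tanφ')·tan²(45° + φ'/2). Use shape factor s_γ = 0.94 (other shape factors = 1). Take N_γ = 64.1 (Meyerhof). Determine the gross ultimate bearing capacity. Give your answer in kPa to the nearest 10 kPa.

q_ult ≈ 2930 kPa

tan38° = 0.7813, so N_q = e^(π×0.7813)·tan²(64°) = 11.64 × 4.204 = 48.93.
q = γ·D_f = 15.7 × 2.7 = 42.39 kPa.
γ' = 7.69 kN/m³; averaging over the depth B below the base, γ̄ = γ' + (d_w/B)(γ − γ') = 9.5117 kN/m³.
q·N_q = 42.39 × 48.933 = 2074.3 kPa
0.5·γ·B·N_γ·s_γ = 0.5 × 9.5117 × 2.99 × 64.1 × 0.94 = 856.81 kPa
q_ult = 2074.3 + 856.81 = 2931.1 kPa.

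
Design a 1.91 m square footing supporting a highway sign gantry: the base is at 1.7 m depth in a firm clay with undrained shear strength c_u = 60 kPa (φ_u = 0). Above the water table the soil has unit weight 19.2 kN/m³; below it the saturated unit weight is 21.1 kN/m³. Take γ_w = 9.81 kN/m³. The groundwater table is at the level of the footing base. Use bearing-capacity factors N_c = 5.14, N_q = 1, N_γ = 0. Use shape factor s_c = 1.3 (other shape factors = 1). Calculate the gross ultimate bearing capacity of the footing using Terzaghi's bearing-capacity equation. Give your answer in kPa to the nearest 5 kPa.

q_ult ≈ 435 kPa

Effective surcharge at the founding depth q = γ·D_f = 19.2 × 1.7 = 32.64 kPa.
q_ult = c·N_c·s_c + q·N_q
     = 60 × 5.14 × 1.3 + 32.64 × 1
     = 400.92 + 32.64 = 433.56 kPa.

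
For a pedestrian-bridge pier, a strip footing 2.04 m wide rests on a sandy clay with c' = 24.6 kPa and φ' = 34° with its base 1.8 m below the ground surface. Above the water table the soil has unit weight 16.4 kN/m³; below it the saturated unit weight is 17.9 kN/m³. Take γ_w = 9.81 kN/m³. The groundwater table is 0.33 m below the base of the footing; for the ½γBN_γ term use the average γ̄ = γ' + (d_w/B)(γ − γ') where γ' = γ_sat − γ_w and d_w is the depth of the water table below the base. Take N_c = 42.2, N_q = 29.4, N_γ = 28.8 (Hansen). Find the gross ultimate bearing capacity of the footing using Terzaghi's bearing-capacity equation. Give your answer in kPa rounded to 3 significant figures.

q = γ·D_f = 16.4 × 1.8 = 29.52 kPa.
γ' = 8.09 kN/m³; averaging over the depth B below the base, γ̄ = γ' + (d_w/B)(γ − γ') = 9.4343 kN/m³.
c·N_c = 24.6 × 42.2 = 1038.1 kPa
q·N_q = 29.52 × 29.4 = 867.89 kPa
0.5·γ·B·N_γ = 0.5 × 9.4343 × 2.04 × 28.8 = 277.14 kPa
q_ult = 1038.1 + 867.89 + 277.14 = 2183.1 kPa.

q_ult ≈ 2180 kPa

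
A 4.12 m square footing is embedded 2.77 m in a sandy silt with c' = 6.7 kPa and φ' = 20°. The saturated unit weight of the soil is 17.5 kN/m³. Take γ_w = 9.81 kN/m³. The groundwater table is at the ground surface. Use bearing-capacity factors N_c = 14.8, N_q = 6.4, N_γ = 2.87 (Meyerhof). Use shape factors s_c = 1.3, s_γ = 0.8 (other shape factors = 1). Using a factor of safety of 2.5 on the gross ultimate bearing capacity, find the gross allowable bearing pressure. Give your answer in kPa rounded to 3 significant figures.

With the water table at the surface the whole profile is submerged: γ' = 17.5 − 9.81 = 7.69 kN/m³, so q = γ'·D_f = 21.301 kPa; the same γ' applies in the ½γBN_γ term.
q_ult = c·N_c·s_c + q·N_q + 0.5·γ·B·N_γ·s_γ
     = 6.7 × 14.8 × 1.3 + 21.301 × 6.4 + 0.5 × 7.69 × 4.12 × 2.87 × 0.8
     = 128.91 + 136.33 + 36.372 = 301.61 kPa.
q_all = 301.61 / 2.5 = 120.64 kPa.

q_all ≈ 121 kPa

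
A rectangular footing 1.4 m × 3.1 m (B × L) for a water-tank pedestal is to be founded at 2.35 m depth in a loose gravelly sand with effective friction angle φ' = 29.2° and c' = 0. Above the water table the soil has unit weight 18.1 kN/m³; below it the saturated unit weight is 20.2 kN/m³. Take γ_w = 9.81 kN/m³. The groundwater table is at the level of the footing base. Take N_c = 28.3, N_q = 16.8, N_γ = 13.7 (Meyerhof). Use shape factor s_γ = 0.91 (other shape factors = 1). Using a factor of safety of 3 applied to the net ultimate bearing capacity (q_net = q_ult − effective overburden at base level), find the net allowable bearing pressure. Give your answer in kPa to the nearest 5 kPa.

q_all(net) ≈ 255 kPa

Effective surcharge at the founding depth q = γ·D_f = 18.1 × 2.35 = 42.535 kPa.
The water table coincides with the base, so in the self-weight term γ → γ' = 10.39 kN/m³.
q_ult = q·N_q + 0.5·γ·B·N_γ·s_γ
     = 42.535 × 16.8 + 0.5 × 10.39 × 1.4 × 13.7 × 0.91
     = 714.59 + 90.672 = 805.26 kPa.
Net ultimate: q_net = 805.26 − 42.535 = 762.73 kPa.
q_all(net) = 762.73 / 3 = 254.24 kPa.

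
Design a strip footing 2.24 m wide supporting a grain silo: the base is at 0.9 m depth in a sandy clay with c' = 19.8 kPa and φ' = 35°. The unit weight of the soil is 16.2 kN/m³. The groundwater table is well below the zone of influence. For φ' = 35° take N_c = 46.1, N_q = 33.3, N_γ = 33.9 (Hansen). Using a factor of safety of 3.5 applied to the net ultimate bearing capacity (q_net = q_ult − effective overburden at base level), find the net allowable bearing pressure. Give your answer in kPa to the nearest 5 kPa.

Overburden at base level: q = 16.2 × 0.9 = 14.58 kPa.
Cohesion term c·N_c = 19.8 × 46.1 = 912.78 kPa; surcharge term q·N_q = 14.58 × 33.3 = 485.51 kPa; self-weight term 0.5·γ·B·N_γ = 0.5 × 16.2 × 2.24 × 33.9 = 615.08 kPa.
q_ult = 912.78 + 485.51 + 615.08 = 2013.4 kPa.
Net ultimate: q_net = 2013.4 − 14.58 = 1998.8 kPa.
q_all(net) = 1998.8 / 3.5 = 571.08 kPa.

q_all(net) ≈ 570 kPa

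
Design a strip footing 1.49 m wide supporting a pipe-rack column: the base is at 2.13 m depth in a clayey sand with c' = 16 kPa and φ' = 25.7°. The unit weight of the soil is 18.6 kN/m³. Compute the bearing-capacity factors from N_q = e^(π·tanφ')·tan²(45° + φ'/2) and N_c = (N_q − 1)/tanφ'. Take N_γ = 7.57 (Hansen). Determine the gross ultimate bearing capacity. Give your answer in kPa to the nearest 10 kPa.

tan25.7° = 0.4813, so N_q = e^(π×0.4813)·tan²(57.85°) = 4.536 × 2.531 = 11.48.
N_c = (11.48 − 1)/tan25.7° = 21.78.
Effective surcharge at the founding depth q = γ·D_f = 18.6 × 2.13 = 39.618 kPa.
q_ult = c·N_c + q·N_q + 0.5·γ·B·N_γ
     = 16 × 21.779 + 39.618 × 11.481 + 0.5 × 18.6 × 1.49 × 7.57
     = 348.46 + 454.87 + 104.9 = 908.23 kPa.

q_ult ≈ 910 kPa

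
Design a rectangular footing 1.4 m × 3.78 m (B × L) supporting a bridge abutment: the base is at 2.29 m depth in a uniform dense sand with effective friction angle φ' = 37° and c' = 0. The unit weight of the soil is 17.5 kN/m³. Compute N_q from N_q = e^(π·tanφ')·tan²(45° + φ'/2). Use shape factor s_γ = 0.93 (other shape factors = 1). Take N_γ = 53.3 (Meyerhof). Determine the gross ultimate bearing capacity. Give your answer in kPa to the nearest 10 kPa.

q_ult ≈ 2330 kPa

tan37° = 0.7536, so N_q = e^(π×0.7536)·tan²(63.5°) = 10.669 × 4.023 = 42.92.
q = γ·D_f = 17.5 × 2.29 = 40.075 kPa.
q·N_q = 40.075 × 42.92 = 1720 kPa
0.5·γ·B·N_γ·s_γ = 0.5 × 17.5 × 1.4 × 53.3 × 0.93 = 607.22 kPa
q_ult = 1720 + 607.22 = 2327.2 kPa.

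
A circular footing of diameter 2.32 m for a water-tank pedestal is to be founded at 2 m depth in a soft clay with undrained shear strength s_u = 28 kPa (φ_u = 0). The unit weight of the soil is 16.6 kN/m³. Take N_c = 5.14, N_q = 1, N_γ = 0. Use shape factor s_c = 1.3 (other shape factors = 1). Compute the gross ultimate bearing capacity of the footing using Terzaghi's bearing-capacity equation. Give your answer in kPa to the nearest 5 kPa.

q = γ·D_f = 16.6 × 2 = 33.2 kPa.
c·N_c·s_c = 28 × 5.14 × 1.3 = 187.1 kPa
q·N_q = 33.2 × 1 = 33.2 kPa
q_ult = 187.1 + 33.2 = 220.3 kPa.

q_ult ≈ 220 kPa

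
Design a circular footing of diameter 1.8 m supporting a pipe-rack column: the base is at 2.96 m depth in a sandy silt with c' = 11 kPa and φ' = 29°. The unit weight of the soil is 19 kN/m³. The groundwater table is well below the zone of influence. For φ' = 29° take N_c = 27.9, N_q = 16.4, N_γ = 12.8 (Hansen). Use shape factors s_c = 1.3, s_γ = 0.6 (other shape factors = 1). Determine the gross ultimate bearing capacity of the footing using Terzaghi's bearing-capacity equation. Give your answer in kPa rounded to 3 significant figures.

Effective surcharge at the founding depth q = γ·D_f = 19 × 2.96 = 56.24 kPa.
q_ult = c·N_c·s_c + q·N_q + 0.5·γ·B·N_γ·s_γ
     = 11 × 27.9 × 1.3 + 56.24 × 16.4 + 0.5 × 19 × 1.8 × 12.8 × 0.6
     = 398.97 + 922.34 + 131.33 = 1452.6 kPa.

q_ult ≈ 1450 kPa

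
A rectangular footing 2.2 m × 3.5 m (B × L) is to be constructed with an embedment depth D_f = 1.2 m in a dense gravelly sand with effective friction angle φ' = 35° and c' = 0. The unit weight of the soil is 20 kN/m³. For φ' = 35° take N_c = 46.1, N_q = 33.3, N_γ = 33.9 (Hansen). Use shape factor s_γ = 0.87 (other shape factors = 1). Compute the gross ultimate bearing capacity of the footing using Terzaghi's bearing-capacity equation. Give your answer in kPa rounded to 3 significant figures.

q_ult ≈ 1450 kPa

Effective surcharge at the founding depth q = γ·D_f = 20 × 1.2 = 24 kPa.
q_ult = q·N_q + 0.5·γ·B·N_γ·s_γ
     = 24 × 33.3 + 0.5 × 20 × 2.2 × 33.9 × 0.87
     = 799.2 + 648.85 = 1448 kPa.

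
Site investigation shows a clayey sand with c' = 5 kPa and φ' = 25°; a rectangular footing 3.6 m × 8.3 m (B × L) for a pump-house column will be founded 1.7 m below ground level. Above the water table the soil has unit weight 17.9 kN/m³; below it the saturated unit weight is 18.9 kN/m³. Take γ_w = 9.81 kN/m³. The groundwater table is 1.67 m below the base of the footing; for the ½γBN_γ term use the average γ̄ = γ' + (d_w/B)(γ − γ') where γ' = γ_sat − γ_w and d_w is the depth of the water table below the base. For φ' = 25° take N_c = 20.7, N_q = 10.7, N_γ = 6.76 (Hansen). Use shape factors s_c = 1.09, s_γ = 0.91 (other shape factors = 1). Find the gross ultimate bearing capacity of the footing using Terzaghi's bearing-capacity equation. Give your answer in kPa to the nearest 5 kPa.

Overburden at base level: q = 17.9 × 1.7 = 30.43 kPa.
The water table is 1.67 m below the base (< B = 3.6 m), so the ½γBN_γ term uses γ̄ = γ' + (d_w/B)(γ − γ') = 9.09 + (1.67/3.6)(17.9 − 9.09) = 13.177 kN/m³.
Cohesion term c·N_c·s_c = 5 × 20.7 × 1.09 = 112.82 kPa; surcharge term q·N_q = 30.43 × 10.7 = 325.6 kPa; self-weight term 0.5·γ·B·N_γ·s_γ = 0.5 × 13.177 × 3.6 × 6.76 × 0.91 = 145.91 kPa.
q_ult = 112.82 + 325.6 + 145.91 = 584.32 kPa.

q_ult ≈ 585 kPa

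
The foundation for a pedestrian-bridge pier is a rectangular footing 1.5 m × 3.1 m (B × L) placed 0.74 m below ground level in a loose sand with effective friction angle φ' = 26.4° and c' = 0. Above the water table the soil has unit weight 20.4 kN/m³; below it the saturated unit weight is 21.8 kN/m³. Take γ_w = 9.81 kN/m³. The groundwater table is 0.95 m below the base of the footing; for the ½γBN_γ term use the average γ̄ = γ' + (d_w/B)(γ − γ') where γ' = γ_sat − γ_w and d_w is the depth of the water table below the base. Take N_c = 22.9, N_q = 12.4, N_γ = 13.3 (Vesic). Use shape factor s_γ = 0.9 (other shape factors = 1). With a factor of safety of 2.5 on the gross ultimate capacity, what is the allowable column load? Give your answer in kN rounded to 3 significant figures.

P_all ≈ 637 kN

Overburden at base level: q = 20.4 × 0.74 = 15.096 kPa.
The water table is 0.95 m below the base (< B = 1.5 m), so the ½γBN_γ term uses γ̄ = γ' + (d_w/B)(γ − γ') = 11.99 + (0.95/1.5)(20.4 − 11.99) = 17.316 kN/m³.
Surcharge term q·N_q = 15.096 × 12.4 = 187.19 kPa; self-weight term 0.5·γ·B·N_γ·s_γ = 0.5 × 17.316 × 1.5 × 13.3 × 0.9 = 155.46 kPa.
q_ult = 187.19 + 155.46 = 342.65 kPa.
Gross allowable pressure q_all = 342.65 / 2.5 = 137.06 kPa.
Footing area = 4.65 m², so allowable column load = 137.06 × 4.65 = 637.32 kN.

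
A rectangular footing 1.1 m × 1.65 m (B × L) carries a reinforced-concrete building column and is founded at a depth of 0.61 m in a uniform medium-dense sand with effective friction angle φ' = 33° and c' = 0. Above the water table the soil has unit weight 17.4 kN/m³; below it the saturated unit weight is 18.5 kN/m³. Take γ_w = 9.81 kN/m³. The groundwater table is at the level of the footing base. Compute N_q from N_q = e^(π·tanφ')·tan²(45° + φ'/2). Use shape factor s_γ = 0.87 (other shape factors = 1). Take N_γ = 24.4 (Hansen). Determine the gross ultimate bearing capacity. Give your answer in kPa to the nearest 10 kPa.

tan33° = 0.6494, so N_q = e^(π×0.6494)·tan²(61.5°) = 7.692 × 3.392 = 26.09.
Effective surcharge at the founding depth q = γ·D_f = 17.4 × 0.61 = 10.614 kPa.
The water table coincides with the base, so in the self-weight term γ → γ' = 8.69 kN/m³.
q_ult = q·N_q + 0.5·γ·B·N_γ·s_γ
     = 10.614 × 26.092 + 0.5 × 8.69 × 1.1 × 24.4 × 0.87
     = 276.94 + 101.46 = 378.4 kPa.

q_ult ≈ 380 kPa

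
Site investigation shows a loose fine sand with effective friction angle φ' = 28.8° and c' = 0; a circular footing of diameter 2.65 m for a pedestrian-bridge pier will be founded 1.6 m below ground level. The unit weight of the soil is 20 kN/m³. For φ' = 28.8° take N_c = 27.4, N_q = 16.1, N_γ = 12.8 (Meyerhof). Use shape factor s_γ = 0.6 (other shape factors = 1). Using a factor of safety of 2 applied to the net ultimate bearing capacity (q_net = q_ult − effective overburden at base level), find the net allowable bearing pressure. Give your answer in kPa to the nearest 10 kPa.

Effective surcharge at the founding depth q = γ·D_f = 20 × 1.6 = 32 kPa.
q_ult = q·N_q + 0.5·γ·B·N_γ·s_γ
     = 32 × 16.1 + 0.5 × 20 × 2.65 × 12.8 × 0.6
     = 515.2 + 203.52 = 718.72 kPa.
Net ultimate: q_net = 718.72 − 32 = 686.72 kPa.
q_all(net) = 686.72 / 2 = 343.36 kPa.

q_all(net) ≈ 340 kPa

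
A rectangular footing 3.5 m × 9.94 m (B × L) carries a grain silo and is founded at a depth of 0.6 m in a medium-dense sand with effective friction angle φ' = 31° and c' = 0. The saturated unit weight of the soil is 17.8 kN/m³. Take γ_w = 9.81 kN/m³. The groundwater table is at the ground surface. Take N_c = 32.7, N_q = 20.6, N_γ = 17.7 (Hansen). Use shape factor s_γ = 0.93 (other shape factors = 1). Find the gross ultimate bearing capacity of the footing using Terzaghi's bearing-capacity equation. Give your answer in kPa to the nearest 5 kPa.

q_ult ≈ 330 kPa

γ' = 17.8 − 9.81 = 7.99 kN/m³ (submerged throughout). q = 7.99 × 0.6 = 4.794 kPa; the same γ' applies in the ½γBN_γ term.
q·N_q = 4.794 × 20.6 = 98.756 kPa
0.5·γ·B·N_γ·s_γ = 0.5 × 7.99 × 3.5 × 17.7 × 0.93 = 230.17 kPa
q_ult = 98.756 + 230.17 = 328.92 kPa.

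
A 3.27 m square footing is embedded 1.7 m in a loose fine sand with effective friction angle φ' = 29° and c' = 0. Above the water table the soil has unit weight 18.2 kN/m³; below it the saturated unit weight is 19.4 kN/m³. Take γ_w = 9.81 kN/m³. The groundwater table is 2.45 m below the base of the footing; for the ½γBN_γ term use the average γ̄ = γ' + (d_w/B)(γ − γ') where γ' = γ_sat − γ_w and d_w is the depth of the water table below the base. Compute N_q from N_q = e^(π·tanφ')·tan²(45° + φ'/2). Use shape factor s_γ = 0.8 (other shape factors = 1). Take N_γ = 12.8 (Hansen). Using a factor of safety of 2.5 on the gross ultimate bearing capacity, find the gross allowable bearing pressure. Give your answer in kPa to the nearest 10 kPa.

q_all ≈ 310 kPa

N_q = e^(π·tan29°)·tan²(59.5°) = 16.44.
Overburden at base level: q = 18.2 × 1.7 = 30.94 kPa.
The water table is 2.45 m below the base (< B = 3.27 m), so the ½γBN_γ term uses γ̄ = γ' + (d_w/B)(γ − γ') = 9.59 + (2.45/3.27)(18.2 − 9.59) = 16.041 kN/m³.
Surcharge term q·N_q = 30.94 × 16.443 = 508.76 kPa; self-weight term 0.5·γ·B·N_γ·s_γ = 0.5 × 16.041 × 3.27 × 12.8 × 0.8 = 268.56 kPa.
q_ult = 508.76 + 268.56 = 777.32 kPa.
q_all = 777.32 / 2.5 = 310.93 kPa.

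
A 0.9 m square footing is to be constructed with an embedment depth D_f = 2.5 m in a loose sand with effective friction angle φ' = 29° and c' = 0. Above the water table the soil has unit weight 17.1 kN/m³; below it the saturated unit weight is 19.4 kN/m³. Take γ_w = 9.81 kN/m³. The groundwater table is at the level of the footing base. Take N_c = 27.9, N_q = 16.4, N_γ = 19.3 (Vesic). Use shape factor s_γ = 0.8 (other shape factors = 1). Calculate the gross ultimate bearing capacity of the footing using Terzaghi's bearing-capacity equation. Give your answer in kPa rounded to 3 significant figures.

q = γ·D_f = 17.1 × 2.5 = 42.75 kPa.
For the ½γBN_γ term take γ' = 19.4 − 9.81 = 9.59 kN/m³ (soil below base is submerged).
q·N_q = 42.75 × 16.4 = 701.1 kPa
0.5·γ·B·N_γ·s_γ = 0.5 × 9.59 × 0.9 × 19.3 × 0.8 = 66.631 kPa
q_ult = 701.1 + 66.631 = 767.73 kPa.

q_ult ≈ 768 kPa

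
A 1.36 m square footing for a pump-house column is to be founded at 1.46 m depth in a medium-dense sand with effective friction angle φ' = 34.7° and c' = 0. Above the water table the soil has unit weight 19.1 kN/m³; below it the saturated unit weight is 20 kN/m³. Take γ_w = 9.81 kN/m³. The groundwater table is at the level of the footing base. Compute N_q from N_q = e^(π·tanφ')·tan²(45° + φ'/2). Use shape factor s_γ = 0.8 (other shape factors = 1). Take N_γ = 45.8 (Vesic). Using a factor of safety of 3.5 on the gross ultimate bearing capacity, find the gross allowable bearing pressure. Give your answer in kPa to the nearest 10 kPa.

q_all ≈ 330 kPa

N_q = e^(π·tan34.7°)·tan²(62.35°) = 32.08.
q = γ·D_f = 19.1 × 1.46 = 27.886 kPa.
For the ½γBN_γ term take γ' = 20 − 9.81 = 10.19 kN/m³ (soil below base is submerged).
q·N_q = 27.886 × 32.081 = 894.6 kPa
0.5·γ·B·N_γ·s_γ = 0.5 × 10.19 × 1.36 × 45.8 × 0.8 = 253.89 kPa
q_ult = 894.6 + 253.89 = 1148.5 kPa.
q_all = 1148.5 / 3.5 = 328.14 kPa.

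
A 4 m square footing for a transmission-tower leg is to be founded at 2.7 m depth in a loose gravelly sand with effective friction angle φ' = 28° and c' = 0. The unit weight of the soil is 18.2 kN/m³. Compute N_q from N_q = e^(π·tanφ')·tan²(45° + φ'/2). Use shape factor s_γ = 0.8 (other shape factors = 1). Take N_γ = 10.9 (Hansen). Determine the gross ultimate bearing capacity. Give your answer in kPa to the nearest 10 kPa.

q_ult ≈ 1040 kPa

tan28° = 0.5317, so N_q = e^(π×0.5317)·tan²(59°) = 5.314 × 2.77 = 14.72.
Effective surcharge at the founding depth q = γ·D_f = 18.2 × 2.7 = 49.14 kPa.
q_ult = q·N_q + 0.5·γ·B·N_γ·s_γ
     = 49.14 × 14.72 + 0.5 × 18.2 × 4 × 10.9 × 0.8
     = 723.33 + 317.41 = 1040.7 kPa.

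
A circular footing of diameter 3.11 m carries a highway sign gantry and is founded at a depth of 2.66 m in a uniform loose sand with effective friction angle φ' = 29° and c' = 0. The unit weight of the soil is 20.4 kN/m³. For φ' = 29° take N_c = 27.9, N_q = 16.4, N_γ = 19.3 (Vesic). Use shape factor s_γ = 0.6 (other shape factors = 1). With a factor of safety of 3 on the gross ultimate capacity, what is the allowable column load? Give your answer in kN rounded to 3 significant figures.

P_all ≈ 3180 kN

q = γ·D_f = 20.4 × 2.66 = 54.264 kPa.
q·N_q = 54.264 × 16.4 = 889.93 kPa
0.5·γ·B·N_γ·s_γ = 0.5 × 20.4 × 3.11 × 19.3 × 0.6 = 367.34 kPa
q_ult = 889.93 + 367.34 = 1257.3 kPa.
Gross allowable pressure q_all = 1257.3 / 3 = 419.09 kPa.
Footing area = 7.5964 m², so allowable column load = 419.09 × 7.5964 = 3183.6 kN.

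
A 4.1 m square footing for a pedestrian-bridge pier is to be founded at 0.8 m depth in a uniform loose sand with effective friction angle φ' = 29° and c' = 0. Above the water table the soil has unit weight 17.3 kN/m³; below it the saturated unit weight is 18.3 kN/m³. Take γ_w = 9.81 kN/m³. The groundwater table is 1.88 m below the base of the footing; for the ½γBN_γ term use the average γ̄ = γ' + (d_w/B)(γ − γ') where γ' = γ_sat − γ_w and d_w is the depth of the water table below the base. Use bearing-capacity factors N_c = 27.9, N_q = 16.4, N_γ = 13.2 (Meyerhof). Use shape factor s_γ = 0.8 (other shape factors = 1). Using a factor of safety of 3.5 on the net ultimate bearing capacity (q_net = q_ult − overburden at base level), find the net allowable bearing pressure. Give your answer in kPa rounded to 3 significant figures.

q_all(net) ≈ 138 kPa

q = γ·D_f = 17.3 × 0.8 = 13.84 kPa.
γ' = 8.49 kN/m³; averaging over the depth B below the base, γ̄ = γ' + (d_w/B)(γ − γ') = 12.53 kN/m³.
q·N_q = 13.84 × 16.4 = 226.98 kPa
0.5·γ·B·N_γ·s_γ = 0.5 × 12.53 × 4.1 × 13.2 × 0.8 = 271.24 kPa
q_ult = 226.98 + 271.24 = 498.22 kPa.
q_net = 498.22 − 13.84 = 484.38 kPa.
q_all(net) = 484.38 / 3.5 = 138.39 kPa.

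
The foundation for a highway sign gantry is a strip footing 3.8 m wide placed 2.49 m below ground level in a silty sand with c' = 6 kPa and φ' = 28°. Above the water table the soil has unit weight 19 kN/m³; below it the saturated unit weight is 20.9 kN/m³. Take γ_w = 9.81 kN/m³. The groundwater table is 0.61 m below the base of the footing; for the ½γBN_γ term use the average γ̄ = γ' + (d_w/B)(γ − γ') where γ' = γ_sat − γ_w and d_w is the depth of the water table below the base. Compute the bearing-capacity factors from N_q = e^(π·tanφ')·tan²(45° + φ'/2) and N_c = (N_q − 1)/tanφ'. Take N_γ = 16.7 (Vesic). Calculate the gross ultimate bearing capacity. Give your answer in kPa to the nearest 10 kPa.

q_ult ≈ 1240 kPa

tan28° = 0.5317, so N_q = e^(π×0.5317)·tan²(59°) = 5.314 × 2.77 = 14.72.
N_c = (14.72 − 1)/tan28° = 25.8.
Effective surcharge at the founding depth q = γ·D_f = 19 × 2.49 = 47.31 kPa.
With d_w = 0.61 m < B, γ̄ = 11.09 + (0.61/3.8) × (19 − 11.09) = 12.36 kN/m³.
q_ult = c·N_c + q·N_q + 0.5·γ·B·N_γ
     = 6 × 25.803 + 47.31 × 14.72 + 0.5 × 12.36 × 3.8 × 16.7
     = 154.82 + 696.4 + 392.18 = 1243.4 kPa.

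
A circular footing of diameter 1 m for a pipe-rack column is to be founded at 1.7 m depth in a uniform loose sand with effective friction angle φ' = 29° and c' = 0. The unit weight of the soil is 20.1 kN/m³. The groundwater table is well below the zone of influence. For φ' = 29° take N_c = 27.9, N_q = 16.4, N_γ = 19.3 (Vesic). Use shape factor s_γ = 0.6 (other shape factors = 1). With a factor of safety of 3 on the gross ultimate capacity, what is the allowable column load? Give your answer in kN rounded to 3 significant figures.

q = γ·D_f = 20.1 × 1.7 = 34.17 kPa.
q·N_q = 34.17 × 16.4 = 560.39 kPa
0.5·γ·B·N_γ·s_γ = 0.5 × 20.1 × 1 × 19.3 × 0.6 = 116.38 kPa
q_ult = 560.39 + 116.38 = 676.77 kPa.
Gross allowable pressure q_all = 676.77 / 3 = 225.59 kPa.
Footing area = 0.7854 m², so allowable column load = 225.59 × 0.7854 = 177.18 kN.

P_all ≈ 177 kN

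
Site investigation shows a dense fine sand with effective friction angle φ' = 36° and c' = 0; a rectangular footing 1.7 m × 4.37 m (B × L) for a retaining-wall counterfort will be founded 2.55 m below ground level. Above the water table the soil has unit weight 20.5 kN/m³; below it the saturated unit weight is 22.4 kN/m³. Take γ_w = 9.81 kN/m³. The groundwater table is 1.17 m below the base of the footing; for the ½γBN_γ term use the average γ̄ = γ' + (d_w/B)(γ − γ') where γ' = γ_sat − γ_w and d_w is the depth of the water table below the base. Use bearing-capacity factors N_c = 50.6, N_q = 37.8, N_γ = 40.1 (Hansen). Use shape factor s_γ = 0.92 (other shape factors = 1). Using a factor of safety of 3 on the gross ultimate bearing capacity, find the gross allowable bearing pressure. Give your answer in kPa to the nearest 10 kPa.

q = γ·D_f = 20.5 × 2.55 = 52.275 kPa.
γ' = 12.59 kN/m³; averaging over the depth B below the base, γ̄ = γ' + (d_w/B)(γ − γ') = 18.034 kN/m³.
q·N_q = 52.275 × 37.8 = 1976 kPa
0.5·γ·B·N_γ·s_γ = 0.5 × 18.034 × 1.7 × 40.1 × 0.92 = 565.51 kPa
q_ult = 1976 + 565.51 = 2541.5 kPa.
q_all = 2541.5 / 3 = 847.17 kPa.

q_all ≈ 850 kPa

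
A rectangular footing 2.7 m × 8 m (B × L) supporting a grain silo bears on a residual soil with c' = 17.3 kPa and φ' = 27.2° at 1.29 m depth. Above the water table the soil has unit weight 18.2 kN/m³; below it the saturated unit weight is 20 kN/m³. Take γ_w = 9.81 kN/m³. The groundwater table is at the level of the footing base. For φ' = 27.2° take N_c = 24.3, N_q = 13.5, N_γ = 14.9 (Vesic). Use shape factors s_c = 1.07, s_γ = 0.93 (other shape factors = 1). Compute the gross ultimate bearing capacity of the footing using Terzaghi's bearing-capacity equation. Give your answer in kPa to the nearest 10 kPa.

q_ult ≈ 960 kPa

Effective surcharge at the founding depth q = γ·D_f = 18.2 × 1.29 = 23.478 kPa.
The water table coincides with the base, so in the self-weight term γ → γ' = 10.19 kN/m³.
q_ult = c·N_c·s_c + q·N_q + 0.5·γ·B·N_γ·s_γ
     = 17.3 × 24.3 × 1.07 + 23.478 × 13.5 + 0.5 × 10.19 × 2.7 × 14.9 × 0.93
     = 449.82 + 316.95 + 190.62 = 957.39 kPa.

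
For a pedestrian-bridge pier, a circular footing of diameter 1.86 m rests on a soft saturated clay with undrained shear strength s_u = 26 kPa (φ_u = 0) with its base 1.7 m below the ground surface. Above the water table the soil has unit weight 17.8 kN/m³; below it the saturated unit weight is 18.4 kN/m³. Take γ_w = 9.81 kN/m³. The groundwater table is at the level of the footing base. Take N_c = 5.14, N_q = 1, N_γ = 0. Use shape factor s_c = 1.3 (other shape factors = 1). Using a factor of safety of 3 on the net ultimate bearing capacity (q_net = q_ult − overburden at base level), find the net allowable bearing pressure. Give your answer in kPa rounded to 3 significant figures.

q_all(net) ≈ 57.9 kPa

q = γ·D_f = 17.8 × 1.7 = 30.26 kPa.
c·N_c·s_c = 26 × 5.14 × 1.3 = 173.73 kPa
q·N_q = 30.26 × 1 = 30.26 kPa
q_ult = 173.73 + 30.26 = 203.99 kPa.
q_net = 203.99 − 30.26 = 173.73 kPa.
q_all(net) = 173.73 / 3 = 57.911 kPa.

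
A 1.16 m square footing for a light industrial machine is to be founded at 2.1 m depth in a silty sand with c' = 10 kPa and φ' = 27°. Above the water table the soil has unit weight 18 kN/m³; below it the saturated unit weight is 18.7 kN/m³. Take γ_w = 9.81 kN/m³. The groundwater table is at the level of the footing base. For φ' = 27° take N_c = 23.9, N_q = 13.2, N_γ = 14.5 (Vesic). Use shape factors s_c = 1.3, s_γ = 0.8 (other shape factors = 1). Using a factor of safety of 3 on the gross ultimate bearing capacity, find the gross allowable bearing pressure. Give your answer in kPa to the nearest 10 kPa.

Effective surcharge at the founding depth q = γ·D_f = 18 × 2.1 = 37.8 kPa.
The water table coincides with the base, so in the self-weight term γ → γ' = 8.89 kN/m³.
q_ult = c·N_c·s_c + q·N_q + 0.5·γ·B·N_γ·s_γ
     = 10 × 23.9 × 1.3 + 37.8 × 13.2 + 0.5 × 8.89 × 1.16 × 14.5 × 0.8
     = 310.7 + 498.96 + 59.812 = 869.47 kPa.
q_all = 869.47 / 3 = 289.82 kPa.

q_all ≈ 290 kPa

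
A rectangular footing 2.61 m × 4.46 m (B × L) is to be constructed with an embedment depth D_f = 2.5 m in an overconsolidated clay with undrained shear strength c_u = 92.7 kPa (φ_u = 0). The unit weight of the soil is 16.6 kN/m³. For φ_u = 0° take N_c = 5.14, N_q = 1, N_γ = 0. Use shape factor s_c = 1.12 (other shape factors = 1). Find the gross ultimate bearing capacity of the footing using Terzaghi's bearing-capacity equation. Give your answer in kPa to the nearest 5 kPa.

q = γ·D_f = 16.6 × 2.5 = 41.5 kPa.
c·N_c·s_c = 92.7 × 5.14 × 1.12 = 533.66 kPa
q·N_q = 41.5 × 1 = 41.5 kPa
q_ult = 533.66 + 41.5 = 575.16 kPa.

q_ult ≈ 575 kPa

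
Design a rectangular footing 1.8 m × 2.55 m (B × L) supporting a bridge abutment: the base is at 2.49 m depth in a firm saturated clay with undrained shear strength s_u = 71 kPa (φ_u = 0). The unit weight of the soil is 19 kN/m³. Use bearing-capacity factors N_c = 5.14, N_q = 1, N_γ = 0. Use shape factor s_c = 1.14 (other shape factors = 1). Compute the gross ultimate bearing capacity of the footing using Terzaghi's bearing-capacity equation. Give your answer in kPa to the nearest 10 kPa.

q_ult ≈ 460 kPa

Effective surcharge at the founding depth q = γ·D_f = 19 × 2.49 = 47.31 kPa.
q_ult = c·N_c·s_c + q·N_q
     = 71 × 5.14 × 1.14 + 47.31 × 1
     = 416.03 + 47.31 = 463.34 kPa.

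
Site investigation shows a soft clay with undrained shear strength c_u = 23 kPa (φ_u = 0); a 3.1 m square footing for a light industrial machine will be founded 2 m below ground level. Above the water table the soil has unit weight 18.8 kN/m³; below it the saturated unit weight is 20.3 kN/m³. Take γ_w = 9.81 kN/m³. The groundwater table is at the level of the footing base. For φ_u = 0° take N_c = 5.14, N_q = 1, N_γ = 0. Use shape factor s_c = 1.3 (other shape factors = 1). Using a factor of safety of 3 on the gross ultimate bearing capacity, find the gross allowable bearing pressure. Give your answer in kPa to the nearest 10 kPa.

q_all ≈ 60 kPa

Effective surcharge at the founding depth q = γ·D_f = 18.8 × 2 = 37.6 kPa.
q_ult = c·N_c·s_c + q·N_q
     = 23 × 5.14 × 1.3 + 37.6 × 1
     = 153.69 + 37.6 = 191.29 kPa.
q_all = 191.29 / 3 = 63.762 kPa.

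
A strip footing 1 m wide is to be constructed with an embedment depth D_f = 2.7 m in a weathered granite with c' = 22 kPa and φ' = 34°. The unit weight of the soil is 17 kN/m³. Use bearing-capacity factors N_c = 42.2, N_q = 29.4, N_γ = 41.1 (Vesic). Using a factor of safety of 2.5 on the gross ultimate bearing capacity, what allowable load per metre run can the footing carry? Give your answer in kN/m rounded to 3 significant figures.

≈ 1050 kN/m

Overburden at base level: q = 17 × 2.7 = 45.9 kPa.
Cohesion term c·N_c = 22 × 42.2 = 928.4 kPa; surcharge term q·N_q = 45.9 × 29.4 = 1349.5 kPa; self-weight term 0.5·γ·B·N_γ = 0.5 × 17 × 1 × 41.1 = 349.35 kPa.
q_ult = 928.4 + 1349.5 + 349.35 = 2627.2 kPa.
Gross allowable pressure q_all = 2627.2 / 2.5 = 1050.9 kPa.
Allowable wall load = q_all × B = 1050.9 × 1 = 1050.9 kN per metre run.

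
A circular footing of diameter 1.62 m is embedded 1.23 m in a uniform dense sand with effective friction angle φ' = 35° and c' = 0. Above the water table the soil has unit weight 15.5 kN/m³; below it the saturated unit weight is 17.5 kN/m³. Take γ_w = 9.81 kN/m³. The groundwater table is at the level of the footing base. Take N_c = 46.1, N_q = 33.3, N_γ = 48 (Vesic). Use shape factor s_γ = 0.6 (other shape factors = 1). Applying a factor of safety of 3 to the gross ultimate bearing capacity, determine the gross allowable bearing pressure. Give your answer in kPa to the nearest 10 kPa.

q = γ·D_f = 15.5 × 1.23 = 19.065 kPa.
For the ½γBN_γ term take γ' = 17.5 − 9.81 = 7.69 kN/m³ (soil below base is submerged).
q·N_q = 19.065 × 33.3 = 634.86 kPa
0.5·γ·B·N_γ·s_γ = 0.5 × 7.69 × 1.62 × 48 × 0.6 = 179.39 kPa
q_ult = 634.86 + 179.39 = 814.26 kPa.
q_all = q_ult / FS = 814.26 / 3 = 271.42 kPa.

q_all ≈ 270 kPa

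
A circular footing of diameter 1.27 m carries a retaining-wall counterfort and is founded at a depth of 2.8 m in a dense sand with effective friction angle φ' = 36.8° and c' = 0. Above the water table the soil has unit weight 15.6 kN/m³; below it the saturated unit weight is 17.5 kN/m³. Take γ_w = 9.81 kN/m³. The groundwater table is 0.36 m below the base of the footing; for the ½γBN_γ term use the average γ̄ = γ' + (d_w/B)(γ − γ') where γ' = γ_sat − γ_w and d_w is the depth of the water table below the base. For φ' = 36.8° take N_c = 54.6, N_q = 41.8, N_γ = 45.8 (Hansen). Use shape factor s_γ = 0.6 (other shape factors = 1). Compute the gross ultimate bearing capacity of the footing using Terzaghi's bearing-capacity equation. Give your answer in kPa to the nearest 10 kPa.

Effective surcharge at the founding depth q = γ·D_f = 15.6 × 2.8 = 43.68 kPa.
With d_w = 0.36 m < B, γ̄ = 7.69 + (0.36/1.27) × (15.6 − 7.69) = 9.9322 kN/m³.
q_ult = q·N_q + 0.5·γ·B·N_γ·s_γ
     = 43.68 × 41.8 + 0.5 × 9.9322 × 1.27 × 45.8 × 0.6
     = 1825.8 + 173.31 = 1999.1 kPa.

q_ult ≈ 2000 kPa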